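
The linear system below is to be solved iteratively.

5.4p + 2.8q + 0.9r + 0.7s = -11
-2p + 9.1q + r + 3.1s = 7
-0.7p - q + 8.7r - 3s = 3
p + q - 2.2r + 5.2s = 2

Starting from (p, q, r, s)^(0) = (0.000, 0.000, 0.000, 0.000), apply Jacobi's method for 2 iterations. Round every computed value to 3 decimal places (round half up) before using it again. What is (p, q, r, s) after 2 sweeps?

Iteration 1:
  p = (-11 - (2.8)·0.000 - (0.9)·0.000 - (0.7)·0.000) / (5.4) = -2.037
  q = (7 - (-2)·0.000 - (1)·0.000 - (3.1)·0.000) / (9.1) = 0.769
  r = (3 - (-0.7)·0.000 - (-1)·0.000 - (-3)·0.000) / (8.7) = 0.345
  s = (2 - (1)·0.000 - (1)·0.000 - (-2.2)·0.000) / (5.2) = 0.385
Iteration 2:
  p = (-11 - (2.8)·0.769 - (0.9)·0.345 - (0.7)·0.385) / (5.4) = -2.543
  q = (7 - (-2)·-2.037 - (1)·0.345 - (3.1)·0.385) / (9.1) = 0.152
  r = (3 - (-0.7)·-2.037 - (-1)·0.769 - (-3)·0.385) / (8.7) = 0.402
  s = (2 - (1)·-2.037 - (1)·0.769 - (-2.2)·0.345) / (5.2) = 0.774

(-2.543, 0.152, 0.402, 0.774)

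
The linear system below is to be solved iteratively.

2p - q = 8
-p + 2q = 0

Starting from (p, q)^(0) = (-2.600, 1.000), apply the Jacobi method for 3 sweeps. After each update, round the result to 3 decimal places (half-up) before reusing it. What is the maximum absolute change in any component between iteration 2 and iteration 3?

1.775

Iteration 1:
  p = (8 - (-1)·1.000) / (2) = 4.500
  q = (0 - (-1)·-2.600) / (2) = -1.300
Iteration 2:
  p = (8 - (-1)·-1.300) / (2) = 3.350
  q = (0 - (-1)·4.500) / (2) = 2.250
Iteration 3:
  p = (8 - (-1)·2.250) / (2) = 5.125
  q = (0 - (-1)·3.350) / (2) = 1.675
Change: (1.775, -0.575) → max |·| = 1.775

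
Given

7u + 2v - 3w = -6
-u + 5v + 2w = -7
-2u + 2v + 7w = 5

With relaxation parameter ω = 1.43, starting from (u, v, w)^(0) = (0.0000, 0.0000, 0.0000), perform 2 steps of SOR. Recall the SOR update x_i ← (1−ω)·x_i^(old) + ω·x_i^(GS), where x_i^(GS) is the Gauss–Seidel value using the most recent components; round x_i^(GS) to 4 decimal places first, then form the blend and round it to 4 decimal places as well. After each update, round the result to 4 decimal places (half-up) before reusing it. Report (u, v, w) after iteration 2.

Iteration 1:
  u: GS value = (-6 - (2)·0.0000 - (-3)·0.0000) / (7) = -0.8571;  u ← (1−ω)·0.0000 + ω·-0.8571 = -1.2257
  v: GS value = (-7 - (-1)·-1.2257 - (2)·0.0000) / (5) = -1.6451;  v ← (1−ω)·0.0000 + ω·-1.6451 = -2.3525
  w: GS value = (5 - (-2)·-1.2257 - (2)·-2.3525) / (7) = 1.0362;  w ← (1−ω)·0.0000 + ω·1.0362 = 1.4818
Iteration 2:
  u: GS value = (-6 - (2)·-2.3525 - (-3)·1.4818) / (7) = 0.4501;  u ← (1−ω)·-1.2257 + ω·0.4501 = 1.1707
  v: GS value = (-7 - (-1)·1.1707 - (2)·1.4818) / (5) = -1.7586;  v ← (1−ω)·-2.3525 + ω·-1.7586 = -1.5032
  w: GS value = (5 - (-2)·1.1707 - (2)·-1.5032) / (7) = 1.4783;  w ← (1−ω)·1.4818 + ω·1.4783 = 1.4768

(1.1707, -1.5032, 1.4768)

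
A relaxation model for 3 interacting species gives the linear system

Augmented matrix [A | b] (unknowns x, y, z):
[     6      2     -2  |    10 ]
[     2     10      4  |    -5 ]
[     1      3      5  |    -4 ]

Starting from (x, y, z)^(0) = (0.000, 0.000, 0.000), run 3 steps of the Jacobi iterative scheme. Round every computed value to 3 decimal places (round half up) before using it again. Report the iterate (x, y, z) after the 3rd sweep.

(1.560, -0.480, -0.806)

Iteration 1:
  x = (10 - (2)·0.000 - (-2)·0.000) / (6) = 1.667
  y = (-5 - (2)·0.000 - (4)·0.000) / (10) = -0.500
  z = (-4 - (1)·0.000 - (3)·0.000) / (5) = -0.800
Iteration 2:
  x = (10 - (2)·-0.500 - (-2)·-0.800) / (6) = 1.567
  y = (-5 - (2)·1.667 - (4)·-0.800) / (10) = -0.513
  z = (-4 - (1)·1.667 - (3)·-0.500) / (5) = -0.833
Iteration 3:
  x = (10 - (2)·-0.513 - (-2)·-0.833) / (6) = 1.560
  y = (-5 - (2)·1.567 - (4)·-0.833) / (10) = -0.480
  z = (-4 - (1)·1.567 - (3)·-0.513) / (5) = -0.806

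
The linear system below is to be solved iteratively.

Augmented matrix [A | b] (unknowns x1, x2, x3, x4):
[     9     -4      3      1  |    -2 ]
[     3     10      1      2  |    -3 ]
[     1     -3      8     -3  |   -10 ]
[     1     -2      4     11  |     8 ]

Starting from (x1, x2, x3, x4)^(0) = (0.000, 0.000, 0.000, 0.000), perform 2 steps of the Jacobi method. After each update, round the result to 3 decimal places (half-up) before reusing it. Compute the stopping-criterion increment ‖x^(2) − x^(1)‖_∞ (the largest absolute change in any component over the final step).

Iteration 1:
  x1 = (-2 - (-4)·0.000 - (3)·0.000 - (1)·0.000) / (9) = -0.222
  x2 = (-3 - (3)·0.000 - (1)·0.000 - (2)·0.000) / (10) = -0.300
  x3 = (-10 - (1)·0.000 - (-3)·0.000 - (-3)·0.000) / (8) = -1.250
  x4 = (8 - (1)·0.000 - (-2)·0.000 - (4)·0.000) / (11) = 0.727
Iteration 2:
  x1 = (-2 - (-4)·-0.300 - (3)·-1.250 - (1)·0.727) / (9) = -0.020
  x2 = (-3 - (3)·-0.222 - (1)·-1.250 - (2)·0.727) / (10) = -0.254
  x3 = (-10 - (1)·-0.222 - (-3)·-0.300 - (-3)·0.727) / (8) = -1.062
  x4 = (8 - (1)·-0.222 - (-2)·-0.300 - (4)·-1.250) / (11) = 1.147
Change: (0.202, 0.046, 0.188, 0.420) → max |·| = 0.420

0.420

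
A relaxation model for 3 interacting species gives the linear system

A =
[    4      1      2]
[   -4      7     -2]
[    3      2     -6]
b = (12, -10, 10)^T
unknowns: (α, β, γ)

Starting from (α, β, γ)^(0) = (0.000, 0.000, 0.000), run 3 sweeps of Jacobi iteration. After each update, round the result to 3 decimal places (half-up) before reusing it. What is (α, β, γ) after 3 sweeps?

(3.369, 0.783, 0.365)

Iteration 1:
  α = (12 - (1)·0.000 - (2)·0.000) / (4) = 3.000
  β = (-10 - (-4)·0.000 - (-2)·0.000) / (7) = -1.429
  γ = (10 - (3)·0.000 - (2)·0.000) / (-6) = -1.667
Iteration 2:
  α = (12 - (1)·-1.429 - (2)·-1.667) / (4) = 4.191
  β = (-10 - (-4)·3.000 - (-2)·-1.667) / (7) = -0.191
  γ = (10 - (3)·3.000 - (2)·-1.429) / (-6) = -0.643
Iteration 3:
  α = (12 - (1)·-0.191 - (2)·-0.643) / (4) = 3.369
  β = (-10 - (-4)·4.191 - (-2)·-0.643) / (7) = 0.783
  γ = (10 - (3)·4.191 - (2)·-0.191) / (-6) = 0.365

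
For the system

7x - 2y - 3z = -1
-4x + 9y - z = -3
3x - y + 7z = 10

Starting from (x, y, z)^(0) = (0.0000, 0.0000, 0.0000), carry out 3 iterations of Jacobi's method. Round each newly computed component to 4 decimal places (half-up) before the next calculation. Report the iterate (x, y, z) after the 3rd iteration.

(0.4072, -0.0068, 1.2342)

Iteration 1:
  x = (-1 - (-2)·0.0000 - (-3)·0.0000) / (7) = -0.1429
  y = (-3 - (-4)·0.0000 - (-1)·0.0000) / (9) = -0.3333
  z = (10 - (3)·0.0000 - (-1)·0.0000) / (7) = 1.4286
Iteration 2:
  x = (-1 - (-2)·-0.3333 - (-3)·1.4286) / (7) = 0.3742
  y = (-3 - (-4)·-0.1429 - (-1)·1.4286) / (9) = -0.2381
  z = (10 - (3)·-0.1429 - (-1)·-0.3333) / (7) = 1.4422
Iteration 3:
  x = (-1 - (-2)·-0.2381 - (-3)·1.4422) / (7) = 0.4072
  y = (-3 - (-4)·0.3742 - (-1)·1.4422) / (9) = -0.0068
  z = (10 - (3)·0.3742 - (-1)·-0.2381) / (7) = 1.2342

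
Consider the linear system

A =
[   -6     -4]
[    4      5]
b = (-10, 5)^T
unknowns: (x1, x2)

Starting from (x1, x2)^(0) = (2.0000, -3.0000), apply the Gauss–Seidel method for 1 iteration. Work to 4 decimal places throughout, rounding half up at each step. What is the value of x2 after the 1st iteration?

Iteration 1:
  x1 = (-10 - (-4)·-3.0000) / (-6) = 3.6667
  x2 = (5 - (4)·3.6667) / (5) = -1.9334

-1.9334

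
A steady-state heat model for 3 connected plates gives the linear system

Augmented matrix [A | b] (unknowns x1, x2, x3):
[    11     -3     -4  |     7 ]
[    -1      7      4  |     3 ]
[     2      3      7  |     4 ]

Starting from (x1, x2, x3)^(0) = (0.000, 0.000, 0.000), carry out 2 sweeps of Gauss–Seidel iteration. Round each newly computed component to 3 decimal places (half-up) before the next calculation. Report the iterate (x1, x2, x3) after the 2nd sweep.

Iteration 1:
  x1 = (7 - (-3)·0.000 - (-4)·0.000) / (11) = 0.636
  x2 = (3 - (-1)·0.636 - (4)·0.000) / (7) = 0.519
  x3 = (4 - (2)·0.636 - (3)·0.519) / (7) = 0.167
Iteration 2:
  x1 = (7 - (-3)·0.519 - (-4)·0.167) / (11) = 0.839
  x2 = (3 - (-1)·0.839 - (4)·0.167) / (7) = 0.453
  x3 = (4 - (2)·0.839 - (3)·0.453) / (7) = 0.138

(0.839, 0.453, 0.138)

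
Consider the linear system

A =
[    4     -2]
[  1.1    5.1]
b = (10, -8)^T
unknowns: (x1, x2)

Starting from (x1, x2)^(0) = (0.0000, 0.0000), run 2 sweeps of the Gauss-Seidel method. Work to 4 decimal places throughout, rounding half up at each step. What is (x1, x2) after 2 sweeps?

Iteration 1:
  x1 = (10 - (-2)·0.0000) / (4) = 2.5000
  x2 = (-8 - (1.1)·2.5000) / (5.1) = -2.1078
Iteration 2:
  x1 = (10 - (-2)·-2.1078) / (4) = 1.4461
  x2 = (-8 - (1.1)·1.4461) / (5.1) = -1.8805

(1.4461, -1.8805)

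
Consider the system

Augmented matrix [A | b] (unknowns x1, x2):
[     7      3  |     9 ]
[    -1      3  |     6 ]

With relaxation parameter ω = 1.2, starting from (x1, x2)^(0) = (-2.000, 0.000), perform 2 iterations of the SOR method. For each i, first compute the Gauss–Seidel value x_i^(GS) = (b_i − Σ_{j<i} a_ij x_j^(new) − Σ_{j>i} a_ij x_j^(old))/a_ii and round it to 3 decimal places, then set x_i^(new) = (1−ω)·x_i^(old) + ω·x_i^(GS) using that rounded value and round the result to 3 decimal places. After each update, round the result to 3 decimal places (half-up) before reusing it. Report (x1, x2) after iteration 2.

Iteration 1:
  x1: GS value = (9 - (3)·0.000) / (7) = 1.286;  x1 ← (1−ω)·-2.000 + ω·1.286 = 1.943
  x2: GS value = (6 - (-1)·1.943) / (3) = 2.648;  x2 ← (1−ω)·0.000 + ω·2.648 = 3.178
Iteration 2:
  x1: GS value = (9 - (3)·3.178) / (7) = -0.076;  x1 ← (1−ω)·1.943 + ω·-0.076 = -0.480
  x2: GS value = (6 - (-1)·-0.480) / (3) = 1.840;  x2 ← (1−ω)·3.178 + ω·1.840 = 1.572

(-0.480, 1.572)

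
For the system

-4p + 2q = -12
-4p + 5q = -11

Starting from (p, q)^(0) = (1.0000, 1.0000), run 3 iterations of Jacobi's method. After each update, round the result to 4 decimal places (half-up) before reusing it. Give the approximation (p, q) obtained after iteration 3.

Iteration 1:
  p = (-12 - (2)·1.0000) / (-4) = 3.5000
  q = (-11 - (-4)·1.0000) / (5) = -1.4000
Iteration 2:
  p = (-12 - (2)·-1.4000) / (-4) = 2.3000
  q = (-11 - (-4)·3.5000) / (5) = 0.6000
Iteration 3:
  p = (-12 - (2)·0.6000) / (-4) = 3.3000
  q = (-11 - (-4)·2.3000) / (5) = -0.3600

(3.3000, -0.3600)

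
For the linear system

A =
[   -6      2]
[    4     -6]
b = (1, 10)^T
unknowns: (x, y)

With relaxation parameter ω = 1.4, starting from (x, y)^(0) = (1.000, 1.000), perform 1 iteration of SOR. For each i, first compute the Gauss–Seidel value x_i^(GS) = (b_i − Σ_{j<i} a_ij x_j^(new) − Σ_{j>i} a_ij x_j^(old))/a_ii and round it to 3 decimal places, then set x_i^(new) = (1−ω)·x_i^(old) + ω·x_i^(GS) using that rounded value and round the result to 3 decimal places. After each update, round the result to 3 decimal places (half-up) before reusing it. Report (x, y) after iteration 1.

(-0.166, -2.888)

Iteration 1:
  x: GS value = (1 - (2)·1.000) / (-6) = 0.167;  x ← (1−ω)·1.000 + ω·0.167 = -0.166
  y: GS value = (10 - (4)·-0.166) / (-6) = -1.777;  y ← (1−ω)·1.000 + ω·-1.777 = -2.888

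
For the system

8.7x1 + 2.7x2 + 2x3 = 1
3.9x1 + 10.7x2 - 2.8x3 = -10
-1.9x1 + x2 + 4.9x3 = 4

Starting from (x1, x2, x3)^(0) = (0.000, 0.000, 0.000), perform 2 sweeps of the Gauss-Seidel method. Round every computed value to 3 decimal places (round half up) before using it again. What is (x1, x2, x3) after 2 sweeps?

Iteration 1:
  x1 = (1 - (2.7)·0.000 - (2)·0.000) / (8.7) = 0.115
  x2 = (-10 - (3.9)·0.115 - (-2.8)·0.000) / (10.7) = -0.976
  x3 = (4 - (-1.9)·0.115 - (1)·-0.976) / (4.9) = 1.060
Iteration 2:
  x1 = (1 - (2.7)·-0.976 - (2)·1.060) / (8.7) = 0.174
  x2 = (-10 - (3.9)·0.174 - (-2.8)·1.060) / (10.7) = -0.721
  x3 = (4 - (-1.9)·0.174 - (1)·-0.721) / (4.9) = 1.031

(0.174, -0.721, 1.031)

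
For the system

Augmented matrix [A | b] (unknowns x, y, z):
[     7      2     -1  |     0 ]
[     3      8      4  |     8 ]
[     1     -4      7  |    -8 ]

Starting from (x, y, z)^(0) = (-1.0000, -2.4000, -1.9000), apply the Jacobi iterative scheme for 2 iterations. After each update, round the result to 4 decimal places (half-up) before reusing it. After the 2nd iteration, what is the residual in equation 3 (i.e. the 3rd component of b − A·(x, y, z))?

0.2388

Iteration 1:
  x = (0 - (2)·-2.4000 - (-1)·-1.9000) / (7) = 0.4143
  y = (8 - (3)·-1.0000 - (4)·-1.9000) / (8) = 2.3250
  z = (-8 - (1)·-1.0000 - (-4)·-2.4000) / (7) = -2.3714
Iteration 2:
  x = (0 - (2)·2.3250 - (-1)·-2.3714) / (7) = -1.0031
  y = (8 - (3)·0.4143 - (4)·-2.3714) / (8) = 2.0303
  z = (-8 - (1)·0.4143 - (-4)·2.3250) / (7) = 0.1265
Residual b − A·x = (3.0876, -5.7391, 0.2388)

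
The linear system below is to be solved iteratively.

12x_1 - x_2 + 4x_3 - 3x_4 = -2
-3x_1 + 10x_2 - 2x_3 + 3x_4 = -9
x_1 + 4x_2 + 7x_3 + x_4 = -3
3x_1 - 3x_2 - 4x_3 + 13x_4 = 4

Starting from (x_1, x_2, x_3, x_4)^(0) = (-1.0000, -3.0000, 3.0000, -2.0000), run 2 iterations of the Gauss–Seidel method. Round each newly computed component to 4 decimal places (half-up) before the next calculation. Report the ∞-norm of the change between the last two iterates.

Iteration 1:
  x_1 = (-2 - (-1)·-3.0000 - (4)·3.0000 - (-3)·-2.0000) / (12) = -1.9167
  x_2 = (-9 - (-3)·-1.9167 - (-2)·3.0000 - (3)·-2.0000) / (10) = -0.2750
  x_3 = (-3 - (1)·-1.9167 - (4)·-0.2750 - (1)·-2.0000) / (7) = 0.2881
  x_4 = (4 - (3)·-1.9167 - (-3)·-0.2750 - (-4)·0.2881) / (13) = 0.7752
Iteration 2:
  x_1 = (-2 - (-1)·-0.2750 - (4)·0.2881 - (-3)·0.7752) / (12) = -0.0918
  x_2 = (-9 - (-3)·-0.0918 - (-2)·0.2881 - (3)·0.7752) / (10) = -1.1025
  x_3 = (-3 - (1)·-0.0918 - (4)·-1.1025 - (1)·0.7752) / (7) = 0.1038
  x_4 = (4 - (3)·-0.0918 - (-3)·-1.1025 - (-4)·0.1038) / (13) = 0.1064
Change: (1.8249, -0.8275, -0.1843, -0.6688) → max |·| = 1.8249

1.8249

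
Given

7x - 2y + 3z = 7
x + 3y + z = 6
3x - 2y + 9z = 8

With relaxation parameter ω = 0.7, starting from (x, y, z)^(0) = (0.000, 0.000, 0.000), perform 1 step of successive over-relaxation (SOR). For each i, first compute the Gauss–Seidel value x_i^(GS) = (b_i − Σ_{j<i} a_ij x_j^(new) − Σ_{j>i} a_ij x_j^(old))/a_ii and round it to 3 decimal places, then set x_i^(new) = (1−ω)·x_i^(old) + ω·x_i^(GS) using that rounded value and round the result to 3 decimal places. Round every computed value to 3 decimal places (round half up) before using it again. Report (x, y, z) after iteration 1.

(0.700, 1.237, 0.651)

Iteration 1:
  x: GS value = (7 - (-2)·0.000 - (3)·0.000) / (7) = 1.000;  x ← (1−ω)·0.000 + ω·1.000 = 0.700
  y: GS value = (6 - (1)·0.700 - (1)·0.000) / (3) = 1.767;  y ← (1−ω)·0.000 + ω·1.767 = 1.237
  z: GS value = (8 - (3)·0.700 - (-2)·1.237) / (9) = 0.930;  z ← (1−ω)·0.000 + ω·0.930 = 0.651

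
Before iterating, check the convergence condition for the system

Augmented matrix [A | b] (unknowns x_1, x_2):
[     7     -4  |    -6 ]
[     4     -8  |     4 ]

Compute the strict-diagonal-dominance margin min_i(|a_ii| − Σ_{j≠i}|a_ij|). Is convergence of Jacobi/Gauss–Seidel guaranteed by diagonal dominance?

row 1: |7| − (4) = 3
row 2: |-8| − (4) = 4
minimum over rows = 3 → strictly diagonally dominant (convergence guaranteed)

3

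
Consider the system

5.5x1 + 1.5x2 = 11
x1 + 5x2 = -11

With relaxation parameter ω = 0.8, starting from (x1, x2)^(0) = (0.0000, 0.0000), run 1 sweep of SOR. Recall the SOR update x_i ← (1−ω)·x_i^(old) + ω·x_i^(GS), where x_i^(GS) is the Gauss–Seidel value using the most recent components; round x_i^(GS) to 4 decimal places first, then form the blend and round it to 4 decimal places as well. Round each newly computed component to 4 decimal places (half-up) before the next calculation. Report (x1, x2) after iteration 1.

(1.6000, -2.0160)

Iteration 1:
  x1: GS value = (11 - (1.5)·0.0000) / (5.5) = 2.0000;  x1 ← (1−ω)·0.0000 + ω·2.0000 = 1.6000
  x2: GS value = (-11 - (1)·1.6000) / (5) = -2.5200;  x2 ← (1−ω)·0.0000 + ω·-2.5200 = -2.0160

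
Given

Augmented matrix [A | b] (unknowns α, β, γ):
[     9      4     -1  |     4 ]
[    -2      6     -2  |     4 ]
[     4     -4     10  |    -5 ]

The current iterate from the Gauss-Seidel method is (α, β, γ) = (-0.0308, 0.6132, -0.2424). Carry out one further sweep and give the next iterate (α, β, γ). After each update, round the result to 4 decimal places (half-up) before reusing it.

(0.1450, 0.6342, -0.3043)

One sweep:
  α = (4 - (4)·0.6132 - (-1)·-0.2424) / (9) = 0.1450
  β = (4 - (-2)·0.1450 - (-2)·-0.2424) / (6) = 0.6342
  γ = (-5 - (4)·0.1450 - (-4)·0.6342) / (10) = -0.3043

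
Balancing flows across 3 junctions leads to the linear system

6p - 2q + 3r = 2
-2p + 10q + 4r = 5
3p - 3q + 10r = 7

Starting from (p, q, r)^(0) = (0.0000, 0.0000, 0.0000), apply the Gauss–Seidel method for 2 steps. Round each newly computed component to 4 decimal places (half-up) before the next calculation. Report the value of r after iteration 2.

Iteration 1:
  p = (2 - (-2)·0.0000 - (3)·0.0000) / (6) = 0.3333
  q = (5 - (-2)·0.3333 - (4)·0.0000) / (10) = 0.5667
  r = (7 - (3)·0.3333 - (-3)·0.5667) / (10) = 0.7700
Iteration 2:
  p = (2 - (-2)·0.5667 - (3)·0.7700) / (6) = 0.1372
  q = (5 - (-2)·0.1372 - (4)·0.7700) / (10) = 0.2194
  r = (7 - (3)·0.1372 - (-3)·0.2194) / (10) = 0.7247

0.7247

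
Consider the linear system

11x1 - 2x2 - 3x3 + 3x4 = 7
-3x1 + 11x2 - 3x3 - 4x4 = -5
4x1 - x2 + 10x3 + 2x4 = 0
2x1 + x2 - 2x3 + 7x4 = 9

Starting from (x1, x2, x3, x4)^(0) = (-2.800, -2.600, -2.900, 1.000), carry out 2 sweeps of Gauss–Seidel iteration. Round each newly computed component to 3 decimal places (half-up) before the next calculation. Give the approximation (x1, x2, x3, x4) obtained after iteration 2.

Iteration 1:
  x1 = (7 - (-2)·-2.600 - (-3)·-2.900 - (3)·1.000) / (11) = -0.900
  x2 = (-5 - (-3)·-0.900 - (-3)·-2.900 - (-4)·1.000) / (11) = -1.127
  x3 = (0 - (4)·-0.900 - (-1)·-1.127 - (2)·1.000) / (10) = 0.047
  x4 = (9 - (2)·-0.900 - (1)·-1.127 - (-2)·0.047) / (7) = 1.717
Iteration 2:
  x1 = (7 - (-2)·-1.127 - (-3)·0.047 - (3)·1.717) / (11) = -0.024
  x2 = (-5 - (-3)·-0.024 - (-3)·0.047 - (-4)·1.717) / (11) = 0.176
  x3 = (0 - (4)·-0.024 - (-1)·0.176 - (2)·1.717) / (10) = -0.316
  x4 = (9 - (2)·-0.024 - (1)·0.176 - (-2)·-0.316) / (7) = 1.177

(-0.024, 0.176, -0.316, 1.177)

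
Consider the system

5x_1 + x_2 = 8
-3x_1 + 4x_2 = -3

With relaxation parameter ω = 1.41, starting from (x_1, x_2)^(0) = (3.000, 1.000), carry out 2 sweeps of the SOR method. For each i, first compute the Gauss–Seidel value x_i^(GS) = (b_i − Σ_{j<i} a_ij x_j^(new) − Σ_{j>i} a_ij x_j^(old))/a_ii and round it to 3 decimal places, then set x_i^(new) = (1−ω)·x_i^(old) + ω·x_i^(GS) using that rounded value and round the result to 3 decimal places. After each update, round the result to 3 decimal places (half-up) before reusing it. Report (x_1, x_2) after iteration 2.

(2.143, 1.488)

Iteration 1:
  x_1: GS value = (8 - (1)·1.000) / (5) = 1.400;  x_1 ← (1−ω)·3.000 + ω·1.400 = 0.744
  x_2: GS value = (-3 - (-3)·0.744) / (4) = -0.192;  x_2 ← (1−ω)·1.000 + ω·-0.192 = -0.681
Iteration 2:
  x_1: GS value = (8 - (1)·-0.681) / (5) = 1.736;  x_1 ← (1−ω)·0.744 + ω·1.736 = 2.143
  x_2: GS value = (-3 - (-3)·2.143) / (4) = 0.857;  x_2 ← (1−ω)·-0.681 + ω·0.857 = 1.488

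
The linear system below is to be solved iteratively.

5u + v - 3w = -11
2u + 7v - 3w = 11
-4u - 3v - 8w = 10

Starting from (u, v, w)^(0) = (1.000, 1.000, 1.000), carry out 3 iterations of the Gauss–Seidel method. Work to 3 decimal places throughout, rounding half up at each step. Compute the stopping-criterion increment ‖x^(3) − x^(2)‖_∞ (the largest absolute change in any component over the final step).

0.718

Iteration 1:
  u = (-11 - (1)·1.000 - (-3)·1.000) / (5) = -1.800
  v = (11 - (2)·-1.800 - (-3)·1.000) / (7) = 2.514
  w = (10 - (-4)·-1.800 - (-3)·2.514) / (-8) = -1.293
Iteration 2:
  u = (-11 - (1)·2.514 - (-3)·-1.293) / (5) = -3.479
  v = (11 - (2)·-3.479 - (-3)·-1.293) / (7) = 2.011
  w = (10 - (-4)·-3.479 - (-3)·2.011) / (-8) = -0.265
Iteration 3:
  u = (-11 - (1)·2.011 - (-3)·-0.265) / (5) = -2.761
  v = (11 - (2)·-2.761 - (-3)·-0.265) / (7) = 2.247
  w = (10 - (-4)·-2.761 - (-3)·2.247) / (-8) = -0.712
Change: (0.718, 0.236, -0.447) → max |·| = 0.718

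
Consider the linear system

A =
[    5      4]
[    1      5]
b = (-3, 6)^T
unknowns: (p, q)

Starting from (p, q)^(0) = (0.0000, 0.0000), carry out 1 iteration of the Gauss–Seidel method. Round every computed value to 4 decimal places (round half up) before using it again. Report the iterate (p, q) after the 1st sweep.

(-0.6000, 1.3200)

Iteration 1:
  p = (-3 - (4)·0.0000) / (5) = -0.6000
  q = (6 - (1)·-0.6000) / (5) = 1.3200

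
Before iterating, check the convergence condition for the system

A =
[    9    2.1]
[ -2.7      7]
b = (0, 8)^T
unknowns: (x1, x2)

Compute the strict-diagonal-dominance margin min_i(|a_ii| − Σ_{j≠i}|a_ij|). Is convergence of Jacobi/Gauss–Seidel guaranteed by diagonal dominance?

row 1: |9| − (2.1) = 6.9
row 2: |7| − (2.7) = 4.3
minimum over rows = 4.3 → strictly diagonally dominant (convergence guaranteed)

4.3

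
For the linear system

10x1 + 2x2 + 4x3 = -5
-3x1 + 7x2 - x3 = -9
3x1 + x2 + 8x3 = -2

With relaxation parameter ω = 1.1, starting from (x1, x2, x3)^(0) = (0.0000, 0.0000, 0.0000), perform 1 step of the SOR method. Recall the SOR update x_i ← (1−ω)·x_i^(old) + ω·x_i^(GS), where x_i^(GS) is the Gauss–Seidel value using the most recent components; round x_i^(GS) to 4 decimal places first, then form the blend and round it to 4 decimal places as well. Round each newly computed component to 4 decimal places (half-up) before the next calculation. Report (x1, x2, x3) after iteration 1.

(-0.5500, -1.6735, 0.1819)

Iteration 1:
  x1: GS value = (-5 - (2)·0.0000 - (4)·0.0000) / (10) = -0.5000;  x1 ← (1−ω)·0.0000 + ω·-0.5000 = -0.5500
  x2: GS value = (-9 - (-3)·-0.5500 - (-1)·0.0000) / (7) = -1.5214;  x2 ← (1−ω)·0.0000 + ω·-1.5214 = -1.6735
  x3: GS value = (-2 - (3)·-0.5500 - (1)·-1.6735) / (8) = 0.1654;  x3 ← (1−ω)·0.0000 + ω·0.1654 = 0.1819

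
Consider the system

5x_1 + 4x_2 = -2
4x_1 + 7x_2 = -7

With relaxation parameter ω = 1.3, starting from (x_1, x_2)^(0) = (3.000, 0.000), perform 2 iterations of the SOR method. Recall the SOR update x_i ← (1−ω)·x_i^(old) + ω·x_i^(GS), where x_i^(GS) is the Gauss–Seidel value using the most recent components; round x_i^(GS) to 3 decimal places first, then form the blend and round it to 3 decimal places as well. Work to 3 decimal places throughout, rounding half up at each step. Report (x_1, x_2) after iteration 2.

(0.162, -1.347)

Iteration 1:
  x_1: GS value = (-2 - (4)·0.000) / (5) = -0.400;  x_1 ← (1−ω)·3.000 + ω·-0.400 = -1.420
  x_2: GS value = (-7 - (4)·-1.420) / (7) = -0.189;  x_2 ← (1−ω)·0.000 + ω·-0.189 = -0.246
Iteration 2:
  x_1: GS value = (-2 - (4)·-0.246) / (5) = -0.203;  x_1 ← (1−ω)·-1.420 + ω·-0.203 = 0.162
  x_2: GS value = (-7 - (4)·0.162) / (7) = -1.093;  x_2 ← (1−ω)·-0.246 + ω·-1.093 = -1.347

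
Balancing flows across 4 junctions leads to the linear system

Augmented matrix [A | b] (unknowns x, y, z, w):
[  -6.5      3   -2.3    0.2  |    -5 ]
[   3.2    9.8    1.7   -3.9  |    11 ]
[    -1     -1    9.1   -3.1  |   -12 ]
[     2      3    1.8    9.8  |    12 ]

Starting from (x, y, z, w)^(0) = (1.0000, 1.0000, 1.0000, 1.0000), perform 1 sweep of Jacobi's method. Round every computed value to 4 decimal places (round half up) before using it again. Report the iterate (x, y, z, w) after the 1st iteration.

(0.9077, 1.0204, -0.7582, 0.5306)

Iteration 1:
  x = (-5 - (3)·1.0000 - (-2.3)·1.0000 - (0.2)·1.0000) / (-6.5) = 0.9077
  y = (11 - (3.2)·1.0000 - (1.7)·1.0000 - (-3.9)·1.0000) / (9.8) = 1.0204
  z = (-12 - (-1)·1.0000 - (-1)·1.0000 - (-3.1)·1.0000) / (9.1) = -0.7582
  w = (12 - (2)·1.0000 - (3)·1.0000 - (1.8)·1.0000) / (9.8) = 0.5306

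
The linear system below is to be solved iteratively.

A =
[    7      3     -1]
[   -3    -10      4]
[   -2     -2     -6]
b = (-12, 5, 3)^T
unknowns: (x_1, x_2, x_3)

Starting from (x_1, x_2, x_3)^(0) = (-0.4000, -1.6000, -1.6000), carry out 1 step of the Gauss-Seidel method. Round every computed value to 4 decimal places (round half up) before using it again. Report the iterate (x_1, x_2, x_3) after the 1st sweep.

(-1.2571, -0.7629, 0.1733)

Iteration 1:
  x_1 = (-12 - (3)·-1.6000 - (-1)·-1.6000) / (7) = -1.2571
  x_2 = (5 - (-3)·-1.2571 - (4)·-1.6000) / (-10) = -0.7629
  x_3 = (3 - (-2)·-1.2571 - (-2)·-0.7629) / (-6) = 0.1733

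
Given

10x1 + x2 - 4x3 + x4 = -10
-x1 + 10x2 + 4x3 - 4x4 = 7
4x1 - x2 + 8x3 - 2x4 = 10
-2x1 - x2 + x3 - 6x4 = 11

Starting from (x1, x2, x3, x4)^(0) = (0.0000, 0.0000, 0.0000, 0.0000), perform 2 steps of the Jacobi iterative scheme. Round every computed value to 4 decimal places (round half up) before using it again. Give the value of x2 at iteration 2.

Iteration 1:
  x1 = (-10 - (1)·0.0000 - (-4)·0.0000 - (1)·0.0000) / (10) = -1.0000
  x2 = (7 - (-1)·0.0000 - (4)·0.0000 - (-4)·0.0000) / (10) = 0.7000
  x3 = (10 - (4)·0.0000 - (-1)·0.0000 - (-2)·0.0000) / (8) = 1.2500
  x4 = (11 - (-2)·0.0000 - (-1)·0.0000 - (1)·0.0000) / (-6) = -1.8333
Iteration 2:
  x1 = (-10 - (1)·0.7000 - (-4)·1.2500 - (1)·-1.8333) / (10) = -0.3867
  x2 = (7 - (-1)·-1.0000 - (4)·1.2500 - (-4)·-1.8333) / (10) = -0.6333
  x3 = (10 - (4)·-1.0000 - (-1)·0.7000 - (-2)·-1.8333) / (8) = 1.3792
  x4 = (11 - (-2)·-1.0000 - (-1)·0.7000 - (1)·1.2500) / (-6) = -1.4083

-0.6333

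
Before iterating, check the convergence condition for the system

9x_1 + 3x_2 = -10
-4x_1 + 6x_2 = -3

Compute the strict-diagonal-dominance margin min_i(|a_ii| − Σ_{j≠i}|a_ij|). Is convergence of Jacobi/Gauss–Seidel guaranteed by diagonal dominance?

row 1: |9| − (3) = 6
row 2: |6| − (4) = 2
minimum over rows = 2 → strictly diagonally dominant (convergence guaranteed)

2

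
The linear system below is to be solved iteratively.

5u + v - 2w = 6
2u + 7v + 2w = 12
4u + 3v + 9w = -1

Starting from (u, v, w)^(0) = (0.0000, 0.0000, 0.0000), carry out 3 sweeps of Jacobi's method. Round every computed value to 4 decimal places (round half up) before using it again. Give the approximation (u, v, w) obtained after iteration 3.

Iteration 1:
  u = (6 - (1)·0.0000 - (-2)·0.0000) / (5) = 1.2000
  v = (12 - (2)·0.0000 - (2)·0.0000) / (7) = 1.7143
  w = (-1 - (4)·0.0000 - (3)·0.0000) / (9) = -0.1111
Iteration 2:
  u = (6 - (1)·1.7143 - (-2)·-0.1111) / (5) = 0.8127
  v = (12 - (2)·1.2000 - (2)·-0.1111) / (7) = 1.4032
  w = (-1 - (4)·1.2000 - (3)·1.7143) / (9) = -1.2159
Iteration 3:
  u = (6 - (1)·1.4032 - (-2)·-1.2159) / (5) = 0.4330
  v = (12 - (2)·0.8127 - (2)·-1.2159) / (7) = 1.8295
  w = (-1 - (4)·0.8127 - (3)·1.4032) / (9) = -0.9400

(0.4330, 1.8295, -0.9400)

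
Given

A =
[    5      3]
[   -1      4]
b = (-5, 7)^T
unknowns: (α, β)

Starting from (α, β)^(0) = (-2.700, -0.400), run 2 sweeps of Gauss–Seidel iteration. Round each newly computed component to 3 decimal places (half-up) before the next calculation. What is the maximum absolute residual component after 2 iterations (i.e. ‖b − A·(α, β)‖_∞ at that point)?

Iteration 1:
  α = (-5 - (3)·-0.400) / (5) = -0.760
  β = (7 - (-1)·-0.760) / (4) = 1.560
Iteration 2:
  α = (-5 - (3)·1.560) / (5) = -1.936
  β = (7 - (-1)·-1.936) / (4) = 1.266
Residual b − A·x = (0.882, 0.000); ∞-norm = 0.882

0.882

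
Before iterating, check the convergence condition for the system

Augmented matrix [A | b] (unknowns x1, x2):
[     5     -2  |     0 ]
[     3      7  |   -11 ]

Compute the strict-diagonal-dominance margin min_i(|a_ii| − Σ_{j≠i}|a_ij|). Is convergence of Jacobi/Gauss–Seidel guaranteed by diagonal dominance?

row 1: |5| − (2) = 3
row 2: |7| − (3) = 4
minimum over rows = 3 → strictly diagonally dominant (convergence guaranteed)

3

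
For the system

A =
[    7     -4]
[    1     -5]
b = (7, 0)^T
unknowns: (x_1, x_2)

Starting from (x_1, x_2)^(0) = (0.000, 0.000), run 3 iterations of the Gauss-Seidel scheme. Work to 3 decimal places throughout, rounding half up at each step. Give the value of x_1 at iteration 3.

Iteration 1:
  x_1 = (7 - (-4)·0.000) / (7) = 1.000
  x_2 = (0 - (1)·1.000) / (-5) = 0.200
Iteration 2:
  x_1 = (7 - (-4)·0.200) / (7) = 1.114
  x_2 = (0 - (1)·1.114) / (-5) = 0.223
Iteration 3:
  x_1 = (7 - (-4)·0.223) / (7) = 1.127
  x_2 = (0 - (1)·1.127) / (-5) = 0.225

1.127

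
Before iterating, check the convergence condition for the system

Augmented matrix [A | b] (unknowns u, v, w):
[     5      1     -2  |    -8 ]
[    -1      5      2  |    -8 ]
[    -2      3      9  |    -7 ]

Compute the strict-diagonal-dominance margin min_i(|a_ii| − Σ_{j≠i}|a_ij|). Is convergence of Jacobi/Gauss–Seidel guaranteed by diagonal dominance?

2

row 1: |5| − (1+2) = 2
row 2: |5| − (1+2) = 2
row 3: |9| − (2+3) = 4
minimum over rows = 2 → strictly diagonally dominant (convergence guaranteed)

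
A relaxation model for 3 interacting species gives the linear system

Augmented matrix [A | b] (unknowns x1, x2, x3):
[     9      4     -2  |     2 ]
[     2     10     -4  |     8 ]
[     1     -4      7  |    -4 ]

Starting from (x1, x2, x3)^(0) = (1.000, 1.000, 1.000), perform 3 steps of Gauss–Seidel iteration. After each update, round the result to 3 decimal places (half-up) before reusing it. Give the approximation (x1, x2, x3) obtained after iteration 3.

(-0.182, 0.830, -0.071)

Iteration 1:
  x1 = (2 - (4)·1.000 - (-2)·1.000) / (9) = 0.000
  x2 = (8 - (2)·0.000 - (-4)·1.000) / (10) = 1.200
  x3 = (-4 - (1)·0.000 - (-4)·1.200) / (7) = 0.114
Iteration 2:
  x1 = (2 - (4)·1.200 - (-2)·0.114) / (9) = -0.286
  x2 = (8 - (2)·-0.286 - (-4)·0.114) / (10) = 0.903
  x3 = (-4 - (1)·-0.286 - (-4)·0.903) / (7) = -0.015
Iteration 3:
  x1 = (2 - (4)·0.903 - (-2)·-0.015) / (9) = -0.182
  x2 = (8 - (2)·-0.182 - (-4)·-0.015) / (10) = 0.830
  x3 = (-4 - (1)·-0.182 - (-4)·0.830) / (7) = -0.071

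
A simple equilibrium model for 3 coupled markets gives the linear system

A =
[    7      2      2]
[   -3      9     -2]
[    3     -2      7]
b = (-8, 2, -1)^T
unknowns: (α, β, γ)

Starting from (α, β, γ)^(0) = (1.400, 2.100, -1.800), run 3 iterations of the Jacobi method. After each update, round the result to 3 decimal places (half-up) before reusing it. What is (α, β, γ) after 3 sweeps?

(-1.213, -0.069, 0.302)

Iteration 1:
  α = (-8 - (2)·2.100 - (2)·-1.800) / (7) = -1.229
  β = (2 - (-3)·1.400 - (-2)·-1.800) / (9) = 0.289
  γ = (-1 - (3)·1.400 - (-2)·2.100) / (7) = -0.143
Iteration 2:
  α = (-8 - (2)·0.289 - (2)·-0.143) / (7) = -1.185
  β = (2 - (-3)·-1.229 - (-2)·-0.143) / (9) = -0.219
  γ = (-1 - (3)·-1.229 - (-2)·0.289) / (7) = 0.466
Iteration 3:
  α = (-8 - (2)·-0.219 - (2)·0.466) / (7) = -1.213
  β = (2 - (-3)·-1.185 - (-2)·0.466) / (9) = -0.069
  γ = (-1 - (3)·-1.185 - (-2)·-0.219) / (7) = 0.302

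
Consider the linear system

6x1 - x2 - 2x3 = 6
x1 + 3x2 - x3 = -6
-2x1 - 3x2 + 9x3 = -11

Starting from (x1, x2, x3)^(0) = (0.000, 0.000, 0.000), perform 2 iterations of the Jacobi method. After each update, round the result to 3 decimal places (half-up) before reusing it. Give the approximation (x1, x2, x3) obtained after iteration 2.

(0.259, -2.741, -1.667)

Iteration 1:
  x1 = (6 - (-1)·0.000 - (-2)·0.000) / (6) = 1.000
  x2 = (-6 - (1)·0.000 - (-1)·0.000) / (3) = -2.000
  x3 = (-11 - (-2)·0.000 - (-3)·0.000) / (9) = -1.222
Iteration 2:
  x1 = (6 - (-1)·-2.000 - (-2)·-1.222) / (6) = 0.259
  x2 = (-6 - (1)·1.000 - (-1)·-1.222) / (3) = -2.741
  x3 = (-11 - (-2)·1.000 - (-3)·-2.000) / (9) = -1.667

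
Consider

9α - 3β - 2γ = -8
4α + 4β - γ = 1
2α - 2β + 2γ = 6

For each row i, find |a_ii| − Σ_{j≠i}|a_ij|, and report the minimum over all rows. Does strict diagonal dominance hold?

-2

row 1: |9| − (3+2) = 4
row 2: |4| − (4+1) = -1
row 3: |2| − (2+2) = -2
minimum over rows = -2 → not strictly diagonally dominant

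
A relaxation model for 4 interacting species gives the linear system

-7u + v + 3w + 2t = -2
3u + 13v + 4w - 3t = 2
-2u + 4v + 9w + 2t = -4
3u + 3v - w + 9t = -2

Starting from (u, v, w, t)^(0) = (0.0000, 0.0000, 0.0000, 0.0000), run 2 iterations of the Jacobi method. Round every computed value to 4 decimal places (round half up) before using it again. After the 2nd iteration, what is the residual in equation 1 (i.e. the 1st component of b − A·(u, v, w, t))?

Iteration 1:
  u = (-2 - (1)·0.0000 - (3)·0.0000 - (2)·0.0000) / (-7) = 0.2857
  v = (2 - (3)·0.0000 - (4)·0.0000 - (-3)·0.0000) / (13) = 0.1538
  w = (-4 - (-2)·0.0000 - (4)·0.0000 - (2)·0.0000) / (9) = -0.4444
  t = (-2 - (3)·0.0000 - (3)·0.0000 - (-1)·0.0000) / (9) = -0.2222
Iteration 2:
  u = (-2 - (1)·0.1538 - (3)·-0.4444 - (2)·-0.2222) / (-7) = 0.0537
  v = (2 - (3)·0.2857 - (4)·-0.4444 - (-3)·-0.2222) / (13) = 0.1734
  w = (-4 - (-2)·0.2857 - (4)·0.1538 - (2)·-0.2222) / (9) = -0.3999
  t = (-2 - (3)·0.2857 - (3)·0.1538 - (-1)·-0.4444) / (9) = -0.4181
Residual b − A·x = (0.2384, -0.0700, -0.1509, 0.6817)

0.2384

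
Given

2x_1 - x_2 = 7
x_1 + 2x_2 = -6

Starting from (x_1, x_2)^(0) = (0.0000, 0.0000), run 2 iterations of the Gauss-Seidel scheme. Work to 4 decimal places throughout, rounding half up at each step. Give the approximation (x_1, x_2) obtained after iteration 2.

(1.1250, -3.5625)

Iteration 1:
  x_1 = (7 - (-1)·0.0000) / (2) = 3.5000
  x_2 = (-6 - (1)·3.5000) / (2) = -4.7500
Iteration 2:
  x_1 = (7 - (-1)·-4.7500) / (2) = 1.1250
  x_2 = (-6 - (1)·1.1250) / (2) = -3.5625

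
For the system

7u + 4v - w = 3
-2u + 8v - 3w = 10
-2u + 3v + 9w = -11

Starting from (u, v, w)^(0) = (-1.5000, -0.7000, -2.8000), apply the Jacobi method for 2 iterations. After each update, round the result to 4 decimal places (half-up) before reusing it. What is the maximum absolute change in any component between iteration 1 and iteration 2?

1.0363

Iteration 1:
  u = (3 - (4)·-0.7000 - (-1)·-2.8000) / (7) = 0.4286
  v = (10 - (-2)·-1.5000 - (-3)·-2.8000) / (8) = -0.1750
  w = (-11 - (-2)·-1.5000 - (3)·-0.7000) / (9) = -1.3222
Iteration 2:
  u = (3 - (4)·-0.1750 - (-1)·-1.3222) / (7) = 0.3397
  v = (10 - (-2)·0.4286 - (-3)·-1.3222) / (8) = 0.8613
  w = (-11 - (-2)·0.4286 - (3)·-0.1750) / (9) = -1.0686
Change: (-0.0889, 1.0363, 0.2536) → max |·| = 1.0363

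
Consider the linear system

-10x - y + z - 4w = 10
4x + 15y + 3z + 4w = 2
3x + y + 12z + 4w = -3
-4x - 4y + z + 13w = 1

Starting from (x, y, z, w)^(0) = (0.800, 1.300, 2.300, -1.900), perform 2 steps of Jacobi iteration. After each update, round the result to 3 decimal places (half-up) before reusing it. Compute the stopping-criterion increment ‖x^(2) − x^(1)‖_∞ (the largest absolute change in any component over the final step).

1.068

Iteration 1:
  x = (10 - (-1)·1.300 - (1)·2.300 - (-4)·-1.900) / (-10) = -0.140
  y = (2 - (4)·0.800 - (3)·2.300 - (4)·-1.900) / (15) = -0.033
  z = (-3 - (3)·0.800 - (1)·1.300 - (4)·-1.900) / (12) = 0.075
  w = (1 - (-4)·0.800 - (-4)·1.300 - (1)·2.300) / (13) = 0.546
Iteration 2:
  x = (10 - (-1)·-0.033 - (1)·0.075 - (-4)·0.546) / (-10) = -1.208
  y = (2 - (4)·-0.140 - (3)·0.075 - (4)·0.546) / (15) = 0.010
  z = (-3 - (3)·-0.140 - (1)·-0.033 - (4)·0.546) / (12) = -0.394
  w = (1 - (-4)·-0.140 - (-4)·-0.033 - (1)·0.075) / (13) = 0.018
Change: (-1.068, 0.043, -0.469, -0.528) → max |·| = 1.068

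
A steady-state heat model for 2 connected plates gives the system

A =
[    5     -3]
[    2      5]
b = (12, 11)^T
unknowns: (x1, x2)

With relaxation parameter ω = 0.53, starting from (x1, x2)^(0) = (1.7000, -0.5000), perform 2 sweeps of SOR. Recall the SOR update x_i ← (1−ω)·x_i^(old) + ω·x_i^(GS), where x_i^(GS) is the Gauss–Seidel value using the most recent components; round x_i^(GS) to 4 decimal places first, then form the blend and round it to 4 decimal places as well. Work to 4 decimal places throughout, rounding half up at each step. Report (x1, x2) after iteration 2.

(2.3378, 0.9175)

Iteration 1:
  x1: GS value = (12 - (-3)·-0.5000) / (5) = 2.1000;  x1 ← (1−ω)·1.7000 + ω·2.1000 = 1.9120
  x2: GS value = (11 - (2)·1.9120) / (5) = 1.4352;  x2 ← (1−ω)·-0.5000 + ω·1.4352 = 0.5257
Iteration 2:
  x1: GS value = (12 - (-3)·0.5257) / (5) = 2.7154;  x1 ← (1−ω)·1.9120 + ω·2.7154 = 2.3378
  x2: GS value = (11 - (2)·2.3378) / (5) = 1.2649;  x2 ← (1−ω)·0.5257 + ω·1.2649 = 0.9175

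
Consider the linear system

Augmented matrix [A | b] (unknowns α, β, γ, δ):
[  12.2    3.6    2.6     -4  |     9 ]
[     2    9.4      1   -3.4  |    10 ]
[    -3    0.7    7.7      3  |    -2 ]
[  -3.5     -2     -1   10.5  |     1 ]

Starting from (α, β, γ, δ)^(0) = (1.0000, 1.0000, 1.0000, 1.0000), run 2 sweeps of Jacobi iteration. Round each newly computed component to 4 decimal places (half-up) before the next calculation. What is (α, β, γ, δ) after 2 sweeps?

(0.7201, 1.2409, -0.4215, 0.4584)

Iteration 1:
  α = (9 - (3.6)·1.0000 - (2.6)·1.0000 - (-4)·1.0000) / (12.2) = 0.5574
  β = (10 - (2)·1.0000 - (1)·1.0000 - (-3.4)·1.0000) / (9.4) = 1.1064
  γ = (-2 - (-3)·1.0000 - (0.7)·1.0000 - (3)·1.0000) / (7.7) = -0.3506
  δ = (1 - (-3.5)·1.0000 - (-2)·1.0000 - (-1)·1.0000) / (10.5) = 0.7143
Iteration 2:
  α = (9 - (3.6)·1.1064 - (2.6)·-0.3506 - (-4)·0.7143) / (12.2) = 0.7201
  β = (10 - (2)·0.5574 - (1)·-0.3506 - (-3.4)·0.7143) / (9.4) = 1.2409
  γ = (-2 - (-3)·0.5574 - (0.7)·1.1064 - (3)·0.7143) / (7.7) = -0.4215
  δ = (1 - (-3.5)·0.5574 - (-2)·1.1064 - (-1)·-0.3506) / (10.5) = 0.4584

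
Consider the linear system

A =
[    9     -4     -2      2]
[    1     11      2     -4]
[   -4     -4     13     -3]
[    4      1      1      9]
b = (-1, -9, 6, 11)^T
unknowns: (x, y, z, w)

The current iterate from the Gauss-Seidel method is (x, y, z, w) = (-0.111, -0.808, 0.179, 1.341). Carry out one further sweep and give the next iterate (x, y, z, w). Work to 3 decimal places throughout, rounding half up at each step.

(-0.728, -0.297, 0.456, 1.528)

One sweep:
  x = (-1 - (-4)·-0.808 - (-2)·0.179 - (2)·1.341) / (9) = -0.728
  y = (-9 - (1)·-0.728 - (2)·0.179 - (-4)·1.341) / (11) = -0.297
  z = (6 - (-4)·-0.728 - (-4)·-0.297 - (-3)·1.341) / (13) = 0.456
  w = (11 - (4)·-0.728 - (1)·-0.297 - (1)·0.456) / (9) = 1.528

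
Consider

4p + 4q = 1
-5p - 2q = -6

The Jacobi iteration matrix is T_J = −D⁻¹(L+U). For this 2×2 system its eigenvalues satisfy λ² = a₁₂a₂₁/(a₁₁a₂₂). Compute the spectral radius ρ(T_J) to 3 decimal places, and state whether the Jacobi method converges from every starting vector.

1.581

a₁₂a₂₁/(a₁₁a₂₂) = (4)·(-5) / ((4)·(-2)) = 2.500000
ρ = √|2.500000| = √2.500000 = 1.581
ρ > 1, so Jacobi diverges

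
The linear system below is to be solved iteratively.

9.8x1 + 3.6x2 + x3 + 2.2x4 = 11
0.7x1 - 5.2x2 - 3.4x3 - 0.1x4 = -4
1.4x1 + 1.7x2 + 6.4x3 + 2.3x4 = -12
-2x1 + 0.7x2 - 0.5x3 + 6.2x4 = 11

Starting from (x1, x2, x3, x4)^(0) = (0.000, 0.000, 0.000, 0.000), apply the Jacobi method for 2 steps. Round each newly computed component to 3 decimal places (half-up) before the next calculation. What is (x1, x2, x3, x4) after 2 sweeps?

Iteration 1:
  x1 = (11 - (3.6)·0.000 - (1)·0.000 - (2.2)·0.000) / (9.8) = 1.122
  x2 = (-4 - (0.7)·0.000 - (-3.4)·0.000 - (-0.1)·0.000) / (-5.2) = 0.769
  x3 = (-12 - (1.4)·0.000 - (1.7)·0.000 - (2.3)·0.000) / (6.4) = -1.875
  x4 = (11 - (-2)·0.000 - (0.7)·0.000 - (-0.5)·0.000) / (6.2) = 1.774
Iteration 2:
  x1 = (11 - (3.6)·0.769 - (1)·-1.875 - (2.2)·1.774) / (9.8) = 0.633
  x2 = (-4 - (0.7)·1.122 - (-3.4)·-1.875 - (-0.1)·1.774) / (-5.2) = 2.112
  x3 = (-12 - (1.4)·1.122 - (1.7)·0.769 - (2.3)·1.774) / (6.4) = -2.962
  x4 = (11 - (-2)·1.122 - (0.7)·0.769 - (-0.5)·-1.875) / (6.2) = 1.898

(0.633, 2.112, -2.962, 1.898)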